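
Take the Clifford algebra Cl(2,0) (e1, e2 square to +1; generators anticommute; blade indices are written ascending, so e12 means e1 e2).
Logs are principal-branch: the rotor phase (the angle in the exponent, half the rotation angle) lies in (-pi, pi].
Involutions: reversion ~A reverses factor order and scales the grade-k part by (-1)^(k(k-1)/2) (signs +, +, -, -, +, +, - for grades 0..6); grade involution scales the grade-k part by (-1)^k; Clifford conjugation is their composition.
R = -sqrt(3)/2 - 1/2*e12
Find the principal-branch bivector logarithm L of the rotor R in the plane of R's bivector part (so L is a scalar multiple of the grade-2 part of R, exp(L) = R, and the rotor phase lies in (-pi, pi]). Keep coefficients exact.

The scalar part of R is -sqrt(3)/2, which fixes the principal-branch rotor phase; the unit plane is then the bivector part divided by the sine of that phase, and L is that plane scaled by the phase.
Concretely: cos(phase) = -sqrt(3)/2 gives phase = ±5*pi/6, and since phase/sin(phase) is even the sign is immaterial: L = (phase/sin(phase)) * <R>_2 = (5*pi/3) * <R>_2.
Answer: -5*pi/6*e12


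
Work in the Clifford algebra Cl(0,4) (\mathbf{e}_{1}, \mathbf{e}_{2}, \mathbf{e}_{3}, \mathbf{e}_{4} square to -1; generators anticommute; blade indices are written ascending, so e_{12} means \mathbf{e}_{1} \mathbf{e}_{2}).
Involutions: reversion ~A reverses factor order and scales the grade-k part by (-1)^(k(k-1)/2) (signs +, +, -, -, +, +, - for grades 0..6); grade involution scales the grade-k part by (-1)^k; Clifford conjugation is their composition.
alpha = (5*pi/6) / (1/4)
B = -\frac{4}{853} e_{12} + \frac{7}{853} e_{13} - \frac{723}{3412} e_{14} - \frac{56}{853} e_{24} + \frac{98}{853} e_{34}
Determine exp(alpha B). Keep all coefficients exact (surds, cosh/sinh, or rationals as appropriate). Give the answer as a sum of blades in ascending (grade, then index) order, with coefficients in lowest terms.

B^2 term by term: the squares give (-\frac{4}{853})^2*(e_{12})^2 + (\frac{7}{853})^2*(e_{13})^2 + (-\frac{723}{3412})^2*(e_{14})^2 + (-\frac{56}{853})^2*(e_{24})^2 + (\frac{98}{853})^2*(e_{34})^2 = \frac{16}{727609}*(-1) + \frac{49}{727609}*(-1) + \frac{522729}{11641744}*(-1) + \frac{3136}{727609}*(-1) + \frac{9604}{727609}*(-1) = -\frac{1}{16} (each basis 2-blade squares to minus the product of its generators' squares); cross terms between blades sharing an index anticommute and cancel; the commuting (index-disjoint) pairs give grade-4 terms 2*c*c'*(blade product), which cancel blade by blade — e_{1234}: -\frac{784}{727609} + \frac{784}{727609} = 0 — confirming B is simple. So B^2 = -\frac{1}{16}.
B^2 = -\frac{1}{16} — B^2 < 0, so the exponential closes trigonometrically: l = \frac{1}{4}, alpha*l = \frac{5 \pi}{6}, so exp(alpha B) = cos(\frac{5 \pi}{6}) + (sin(\frac{5 \pi}{6})/(\frac{1}{4}))*B = - \frac{\sqrt{3}}{2} + (2)*B.
Answer: - \frac{\sqrt{3}}{2} - \frac{8}{853} e_{12} + \frac{14}{853} e_{13} - \frac{723}{1706} e_{14} - \frac{112}{853} e_{24} + \frac{196}{853} e_{34}


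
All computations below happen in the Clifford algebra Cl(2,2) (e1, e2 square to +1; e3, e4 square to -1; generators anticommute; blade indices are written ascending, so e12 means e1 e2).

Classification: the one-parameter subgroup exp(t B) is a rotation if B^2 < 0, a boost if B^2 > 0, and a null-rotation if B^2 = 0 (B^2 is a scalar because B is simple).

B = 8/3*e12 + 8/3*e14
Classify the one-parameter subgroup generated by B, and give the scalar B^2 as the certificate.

B^2 term by term: the squares give (8/3)^2*(e12)^2 + (8/3)^2*(e14)^2 = 64/9*(-1) + 64/9*(+1) = 0 (each basis 2-blade squares to minus the product of its generators' squares); cross terms between blades sharing an index anticommute and cancel. So B^2 = 0.
Answer: null-rotation, certificate B^2 = 0. Note: conjugating B changes its blade decomposition but never the scalar B^2 = 0, whose sign settles the classification.


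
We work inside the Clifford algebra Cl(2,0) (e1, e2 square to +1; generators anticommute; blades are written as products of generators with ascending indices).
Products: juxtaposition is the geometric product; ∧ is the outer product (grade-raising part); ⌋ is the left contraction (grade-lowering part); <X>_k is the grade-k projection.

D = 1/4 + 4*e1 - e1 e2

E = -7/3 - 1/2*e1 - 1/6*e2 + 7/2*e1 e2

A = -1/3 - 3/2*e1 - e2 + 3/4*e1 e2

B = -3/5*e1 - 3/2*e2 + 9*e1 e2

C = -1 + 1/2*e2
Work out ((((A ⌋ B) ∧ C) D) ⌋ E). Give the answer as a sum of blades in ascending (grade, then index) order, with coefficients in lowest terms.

step 1: -87/20 + 46/5*e1 - 13*e2 - 3*e1 e2
step 2: 87/20 - 46/5*e1 + 433/40*e2 + 38/5*e1 e2
step 3: -2249/80 + 1037/40*e1 - 2959/160*e2 - 183/4*e1 e2
step 4: 69069/320 + 25211/320*e1 + 45803/480*e2 - 15743/160*e1 e2
Answer: 69069/320 + 25211/320*e1 + 45803/480*e2 - 15743/160*e1 e2


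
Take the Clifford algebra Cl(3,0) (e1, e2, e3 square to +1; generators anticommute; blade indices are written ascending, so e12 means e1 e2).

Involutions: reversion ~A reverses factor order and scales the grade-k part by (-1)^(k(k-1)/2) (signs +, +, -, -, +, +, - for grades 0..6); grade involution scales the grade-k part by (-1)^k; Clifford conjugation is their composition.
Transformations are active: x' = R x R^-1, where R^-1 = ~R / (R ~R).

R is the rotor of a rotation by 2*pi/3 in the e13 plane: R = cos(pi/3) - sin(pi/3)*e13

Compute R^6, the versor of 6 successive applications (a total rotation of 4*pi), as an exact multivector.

Rotor phase runs at HALF the rotation angle; powers of one rotor simply add phase, so after 6 steps in e13 the phase is 6*pi/3 = 2*pi and R^6 = cos(2*pi) - sin(2*pi)*e13.
cos(2*pi) = 1 and sin(2*pi) = 0, so R^6 = 1. The total rotation 4*pi is 2 full turns, so every vector returns to itself, yet the rotor is +1, back on the identity sheet (an even number of 2*pi turns).
Answer: 1


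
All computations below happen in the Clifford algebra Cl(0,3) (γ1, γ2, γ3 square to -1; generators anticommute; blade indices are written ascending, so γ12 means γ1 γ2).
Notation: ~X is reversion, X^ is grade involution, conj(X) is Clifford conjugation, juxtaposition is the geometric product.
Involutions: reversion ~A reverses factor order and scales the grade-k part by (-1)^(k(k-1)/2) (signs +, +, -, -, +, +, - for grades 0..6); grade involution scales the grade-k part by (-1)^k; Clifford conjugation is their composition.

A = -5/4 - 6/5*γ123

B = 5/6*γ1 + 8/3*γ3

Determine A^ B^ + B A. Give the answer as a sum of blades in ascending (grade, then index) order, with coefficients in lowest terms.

first term: 25/24*γ1 + 10/3*γ3 + 16/5*γ12 + γ23
second term: -25/24*γ1 - 10/3*γ3 + 16/5*γ12 + γ23
Answer: 32/5*γ12 + 2*γ23


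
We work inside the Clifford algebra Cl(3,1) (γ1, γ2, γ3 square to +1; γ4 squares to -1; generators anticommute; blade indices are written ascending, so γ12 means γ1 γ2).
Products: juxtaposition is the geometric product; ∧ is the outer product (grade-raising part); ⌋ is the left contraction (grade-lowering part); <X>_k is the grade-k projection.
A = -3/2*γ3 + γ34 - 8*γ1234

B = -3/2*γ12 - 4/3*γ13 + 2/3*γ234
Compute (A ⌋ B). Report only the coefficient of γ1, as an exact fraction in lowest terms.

step 1: -2*γ1 + 2/3*γ2 + γ24
Answer: -2


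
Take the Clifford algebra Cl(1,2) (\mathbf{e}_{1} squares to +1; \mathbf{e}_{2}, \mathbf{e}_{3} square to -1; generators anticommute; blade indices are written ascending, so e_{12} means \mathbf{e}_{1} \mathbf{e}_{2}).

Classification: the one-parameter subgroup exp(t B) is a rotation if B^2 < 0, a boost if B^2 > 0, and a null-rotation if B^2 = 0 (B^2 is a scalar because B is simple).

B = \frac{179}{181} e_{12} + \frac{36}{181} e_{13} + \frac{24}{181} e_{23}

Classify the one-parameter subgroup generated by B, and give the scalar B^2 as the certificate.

B^2 term by term: the squares give (\frac{179}{181})^2*(e_{12})^2 + (\frac{36}{181})^2*(e_{13})^2 + (\frac{24}{181})^2*(e_{23})^2 = \frac{32041}{32761}*(+1) + \frac{1296}{32761}*(+1) + \frac{576}{32761}*(-1) = 1 (each basis 2-blade squares to minus the product of its generators' squares); cross terms between blades sharing an index anticommute and cancel. So B^2 = 1.
Answer: boost, certificate B^2 = 1. The class reads off the invariant scalar 1 directly.


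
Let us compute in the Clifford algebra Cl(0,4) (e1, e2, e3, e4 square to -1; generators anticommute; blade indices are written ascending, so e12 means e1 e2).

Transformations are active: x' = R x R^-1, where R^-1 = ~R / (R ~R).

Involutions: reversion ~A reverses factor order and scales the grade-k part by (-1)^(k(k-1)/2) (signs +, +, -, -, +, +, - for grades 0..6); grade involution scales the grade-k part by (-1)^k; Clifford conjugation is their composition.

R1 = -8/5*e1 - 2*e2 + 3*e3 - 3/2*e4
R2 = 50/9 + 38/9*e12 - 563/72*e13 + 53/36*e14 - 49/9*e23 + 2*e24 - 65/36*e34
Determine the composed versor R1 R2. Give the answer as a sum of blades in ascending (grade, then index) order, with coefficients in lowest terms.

Distribute over the terms of R1 (each basis-blade product reordered to ascending indices, repeated generators contracted through their squares):
(-8/5*e1) R2 = -80/9*e1 + 304/45*e2 - 563/45*e3 + 106/45*e4 + 392/45*e123 - 16/5*e124 + 26/9*e134
(-2*e2) R2 = -76/9*e1 - 100/9*e2 - 98/9*e3 + 4*e4 - 563/36*e123 + 53/18*e124 + 65/18*e234
(3*e3) R2 = -563/24*e1 - 49/3*e2 + 50/3*e3 + 65/12*e4 + 38/3*e123 - 53/12*e134 - 6*e234
(-3/2*e4) R2 = -53/24*e1 - 3*e2 + 65/24*e3 - 25/3*e4 - 19/3*e124 + 563/48*e134 + 49/6*e234
Summing the partial products and collecting blades:
Answer: -43*e1 - 1066/45*e2 - 161/40*e3 + 619/180*e4 + 1033/180*e123 - 593/90*e124 + 1469/144*e134 + 52/9*e234


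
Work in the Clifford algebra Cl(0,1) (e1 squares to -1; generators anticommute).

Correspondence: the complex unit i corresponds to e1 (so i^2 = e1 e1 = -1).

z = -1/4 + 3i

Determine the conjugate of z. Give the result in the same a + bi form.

In blades: z = -1/4 + 3*e1.
Conjugation here is Clifford conjugation: the scalar is fixed and the grade-1 and grade-2 blades all flip sign, giving -1/4 - 3*e1; translating back:
Answer: -1/4 - 3i


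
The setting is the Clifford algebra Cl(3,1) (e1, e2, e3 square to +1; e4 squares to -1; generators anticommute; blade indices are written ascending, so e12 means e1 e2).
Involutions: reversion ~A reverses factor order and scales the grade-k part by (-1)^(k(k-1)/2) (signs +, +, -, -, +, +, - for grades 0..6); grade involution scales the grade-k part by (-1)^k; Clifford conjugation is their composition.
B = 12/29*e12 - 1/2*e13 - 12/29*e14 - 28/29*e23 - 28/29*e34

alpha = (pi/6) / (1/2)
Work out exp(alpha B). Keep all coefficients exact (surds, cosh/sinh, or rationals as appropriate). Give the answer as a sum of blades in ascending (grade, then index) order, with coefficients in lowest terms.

B^2 term by term: the squares give (12/29)^2*(e12)^2 + (-1/2)^2*(e13)^2 + (-12/29)^2*(e14)^2 + (-28/29)^2*(e23)^2 + (-28/29)^2*(e34)^2 = 144/841*(-1) + 1/4*(-1) + 144/841*(+1) + 784/841*(-1) + 784/841*(+1) = -1/4 (each basis 2-blade squares to minus the product of its generators' squares); cross terms between blades sharing an index anticommute and cancel; the commuting (index-disjoint) pairs give grade-4 terms 2*c*c'*(blade product), which cancel blade by blade — e1234: -672/841 + 672/841 = 0 — confirming B is simple. So B^2 = -1/4.
B^2 = -1/4 — the negative square puts this in the circular regime; l = 1/2, alpha*l = pi/6, so exp(alpha B) = cos(pi/6) + (sin(pi/6)/(1/2))*B = sqrt(3)/2 + (1)*B.
Answer: sqrt(3)/2 + 12/29*e12 - 1/2*e13 - 12/29*e14 - 28/29*e23 - 28/29*e34


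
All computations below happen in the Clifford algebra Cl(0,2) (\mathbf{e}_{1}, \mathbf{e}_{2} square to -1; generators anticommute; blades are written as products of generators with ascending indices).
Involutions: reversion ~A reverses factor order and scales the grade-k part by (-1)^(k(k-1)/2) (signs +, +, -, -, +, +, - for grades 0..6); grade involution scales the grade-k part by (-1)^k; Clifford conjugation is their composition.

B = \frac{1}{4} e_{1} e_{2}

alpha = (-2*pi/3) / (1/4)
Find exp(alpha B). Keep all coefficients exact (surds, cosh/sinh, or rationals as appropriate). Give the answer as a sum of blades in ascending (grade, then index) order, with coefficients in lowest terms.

B^2 = (\frac{1}{4})^2*(e_{1} e_{2})^2 = \frac{1}{16}*(-1) = -\frac{1}{16} (a basis 2-blade squares to minus the product of its generators' squares).
B^2 = -\frac{1}{16} — circular case — the even/odd split gives cos and sin: l = \frac{1}{4}, alpha*l = - \frac{2 \pi}{3}, so exp(alpha B) = cos(- \frac{2 \pi}{3}) + (sin(- \frac{2 \pi}{3})/(\frac{1}{4}))*B = - \frac{1}{2} + (- 2 \sqrt{3})*B.
Answer: - \frac{1}{2} - \frac{\sqrt{3}}{2} e_{1} e_{2}


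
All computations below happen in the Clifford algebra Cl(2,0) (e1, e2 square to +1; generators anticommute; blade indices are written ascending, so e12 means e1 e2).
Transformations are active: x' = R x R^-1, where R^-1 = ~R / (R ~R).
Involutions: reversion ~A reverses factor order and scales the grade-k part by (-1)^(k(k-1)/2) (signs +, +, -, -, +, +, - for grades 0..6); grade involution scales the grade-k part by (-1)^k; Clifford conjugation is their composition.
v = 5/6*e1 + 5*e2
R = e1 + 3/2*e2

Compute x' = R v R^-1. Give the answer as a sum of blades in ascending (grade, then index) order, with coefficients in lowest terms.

~R = e1 + 3/2*e2, and R ~R = 13/4, so R^-1 = ~R / (13/4).
R v = 25/3 + 15/4*e12
Answer: 335/78*e1 + 35/13*e2


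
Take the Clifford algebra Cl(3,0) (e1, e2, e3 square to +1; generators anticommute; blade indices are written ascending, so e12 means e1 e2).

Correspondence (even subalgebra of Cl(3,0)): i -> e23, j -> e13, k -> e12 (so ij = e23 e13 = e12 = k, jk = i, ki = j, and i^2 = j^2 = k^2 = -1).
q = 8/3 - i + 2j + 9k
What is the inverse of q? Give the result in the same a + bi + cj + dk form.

In blades: q = 8/3 + 9*e12 + 2*e13 - e23.
With qbar = 8/3 - 9*e12 - 2*e13 + e23 (scalar fixed, mapped units negated), q qbar = 838/9 (the sum of squared coefficients), so q^-1 = qbar / (838/9) = 12/419 - 81/838*e12 - 9/419*e13 + 9/838*e23; translating back:
Answer: 12/419 + 9/838*i - 9/419*j - 81/838*k


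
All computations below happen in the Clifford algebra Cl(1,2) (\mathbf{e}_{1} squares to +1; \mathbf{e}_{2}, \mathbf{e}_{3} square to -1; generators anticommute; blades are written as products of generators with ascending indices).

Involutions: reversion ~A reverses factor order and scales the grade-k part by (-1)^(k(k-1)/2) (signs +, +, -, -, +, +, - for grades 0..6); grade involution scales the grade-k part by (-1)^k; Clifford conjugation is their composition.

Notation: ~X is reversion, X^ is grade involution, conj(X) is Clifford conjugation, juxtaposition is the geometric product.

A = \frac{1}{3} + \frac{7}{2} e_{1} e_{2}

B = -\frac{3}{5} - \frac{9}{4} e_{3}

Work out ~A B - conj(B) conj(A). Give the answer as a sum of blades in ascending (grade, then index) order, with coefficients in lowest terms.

first term: -\frac{1}{5} - \frac{3}{4} e_{3} + \frac{21}{10} e_{1} e_{2} + \frac{63}{8} e_{1} e_{2} e_{3}
second term: -\frac{1}{5} + \frac{3}{4} e_{3} + \frac{21}{10} e_{1} e_{2} - \frac{63}{8} e_{1} e_{2} e_{3}
Answer: -\frac{3}{2} e_{3} + \frac{63}{4} e_{1} e_{2} e_{3}


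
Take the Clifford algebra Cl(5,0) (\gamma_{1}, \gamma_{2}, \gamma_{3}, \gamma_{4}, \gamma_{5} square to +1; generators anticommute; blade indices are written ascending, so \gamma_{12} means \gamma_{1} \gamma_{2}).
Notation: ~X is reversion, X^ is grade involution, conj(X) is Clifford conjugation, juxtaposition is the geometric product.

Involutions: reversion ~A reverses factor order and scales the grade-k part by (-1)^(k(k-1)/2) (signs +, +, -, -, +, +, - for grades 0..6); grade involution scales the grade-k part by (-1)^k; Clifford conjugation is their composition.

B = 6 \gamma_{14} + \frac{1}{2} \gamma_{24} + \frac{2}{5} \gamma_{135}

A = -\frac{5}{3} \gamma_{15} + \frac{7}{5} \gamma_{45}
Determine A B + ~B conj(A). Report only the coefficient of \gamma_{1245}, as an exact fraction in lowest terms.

first term: -\frac{2}{3} \gamma_{3} - \frac{42}{5} \gamma_{15} - \frac{7}{10} \gamma_{25} - 10 \gamma_{45} + \frac{14}{25} \gamma_{134} - \frac{5}{6} \gamma_{1245}
second term: -\frac{2}{3} \gamma_{3} + \frac{42}{5} \gamma_{15} + \frac{7}{10} \gamma_{25} + 10 \gamma_{45} - \frac{14}{25} \gamma_{134} - \frac{5}{6} \gamma_{1245}
Answer: -\frac{5}{3}


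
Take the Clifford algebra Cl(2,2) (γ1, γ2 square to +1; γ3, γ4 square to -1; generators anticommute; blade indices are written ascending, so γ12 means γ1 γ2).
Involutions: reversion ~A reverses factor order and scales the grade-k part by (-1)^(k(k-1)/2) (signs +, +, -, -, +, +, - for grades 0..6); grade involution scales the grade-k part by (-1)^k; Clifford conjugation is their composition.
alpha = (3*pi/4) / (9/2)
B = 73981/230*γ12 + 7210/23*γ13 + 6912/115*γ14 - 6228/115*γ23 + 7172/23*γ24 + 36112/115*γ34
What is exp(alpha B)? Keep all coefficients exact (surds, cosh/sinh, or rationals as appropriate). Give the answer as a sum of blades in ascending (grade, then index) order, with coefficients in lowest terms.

B^2 term by term: the squares give (73981/230)^2*(γ12)^2 + (7210/23)^2*(γ13)^2 + (6912/115)^2*(γ14)^2 + (-6228/115)^2*(γ23)^2 + (7172/23)^2*(γ24)^2 + (36112/115)^2*(γ34)^2 = 5473188361/52900*(-1) + 51984100/529*(+1) + 47775744/13225*(+1) + 38787984/13225*(+1) + 51437584/529*(+1) + 1304076544/13225*(-1) = -81/4 (each basis 2-blade squares to minus the product of its generators' squares); cross terms between blades sharing an index anticommute and cancel; the commuting (index-disjoint) pairs give grade-4 terms 2*c*c'*(blade product), which cancel blade by blade — γ1234: 2671601872/13225 - 103420240/529 - 86095872/13225 = 0 — confirming B is simple. So B^2 = -81/4.
B^2 = -81/4 — the series telescopes trigonometrically here: l = 9/2, alpha*l = 3*pi/4, so exp(alpha B) = cos(3*pi/4) + (sin(3*pi/4)/(9/2))*B = -sqrt(2)/2 + (sqrt(2)/9)*B.
Answer: -sqrt(2)/2 + 73981*sqrt(2)/2070*γ12 + 7210*sqrt(2)/207*γ13 + 768*sqrt(2)/115*γ14 - 692*sqrt(2)/115*γ23 + 7172*sqrt(2)/207*γ24 + 36112*sqrt(2)/1035*γ34


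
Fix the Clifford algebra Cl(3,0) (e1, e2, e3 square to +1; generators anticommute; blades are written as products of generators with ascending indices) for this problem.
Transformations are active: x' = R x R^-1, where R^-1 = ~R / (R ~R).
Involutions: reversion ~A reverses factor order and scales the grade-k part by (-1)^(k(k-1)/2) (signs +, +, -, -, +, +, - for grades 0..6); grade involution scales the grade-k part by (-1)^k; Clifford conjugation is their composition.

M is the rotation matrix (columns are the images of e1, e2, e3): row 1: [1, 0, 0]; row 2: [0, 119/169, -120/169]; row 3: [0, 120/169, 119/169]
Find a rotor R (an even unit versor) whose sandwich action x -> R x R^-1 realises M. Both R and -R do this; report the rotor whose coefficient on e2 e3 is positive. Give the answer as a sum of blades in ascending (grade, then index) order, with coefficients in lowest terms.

Method: write R = a + b12*e1 e2 + b13*e1 e3 + b23*e2 e3 with a^2 + b12^2 + b13^2 + b23^2 = 1 (so R^-1 = ~R). Expanding the columns R e_j ~R gives tr M = 4a^2 - 1 and, from the antisymmetric part, M21 - M12 = -4a*b12, M13 - M31 = 4a*b13, M32 - M23 = -4a*b23.
Here tr M = 407/169, so a^2 = (1 + tr M)/4 = 144/169 and a = ±12/13. Taking a = 12/13: M21 - M12 = 0, M13 - M31 = 0, M32 - M23 = 240/169, giving b12 = 0, b13 = 0, b23 = -5/13, i.e. R = 12/13 - 5/13*e2 e3.
Its e2 e3 coefficient is negative, so report the other preimage -R.
Answer: -12/13 + 5/13*e2 e3. Key observation: the double cover Spin(3) -> SO(3) sends R and -R to the same matrix (trace 407/169 here), so the stated sign of the e2 e3 coefficient is what selects one sheet.


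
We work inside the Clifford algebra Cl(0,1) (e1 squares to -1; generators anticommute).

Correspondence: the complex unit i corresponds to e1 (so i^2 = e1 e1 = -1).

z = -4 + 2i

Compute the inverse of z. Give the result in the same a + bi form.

In blades: z = -4 + 2*e1.
With qbar = -4 - 2*e1 (scalar fixed, mapped units negated), z qbar = 20 (the sum of squared coefficients), so z^-1 = qbar / (20) = -1/5 - 1/10*e1; translating back:
Answer: -1/5 - 1/10*i


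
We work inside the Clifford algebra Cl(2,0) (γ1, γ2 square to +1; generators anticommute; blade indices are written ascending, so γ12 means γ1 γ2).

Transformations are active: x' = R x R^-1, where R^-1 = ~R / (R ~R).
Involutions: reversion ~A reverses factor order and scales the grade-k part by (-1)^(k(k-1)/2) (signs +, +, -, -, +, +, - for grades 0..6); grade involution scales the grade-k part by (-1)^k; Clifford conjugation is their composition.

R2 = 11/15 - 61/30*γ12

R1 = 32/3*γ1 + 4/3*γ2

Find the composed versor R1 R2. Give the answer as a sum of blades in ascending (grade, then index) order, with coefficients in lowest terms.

Distribute over the terms of R1 (each basis-blade product reordered to ascending indices, repeated generators contracted through their squares):
(32/3*γ1) R2 = 352/45*γ1 - 976/45*γ2
(4/3*γ2) R2 = 122/45*γ1 + 44/45*γ2
Summing the partial products and collecting blades:
Answer: 158/15*γ1 - 932/45*γ2


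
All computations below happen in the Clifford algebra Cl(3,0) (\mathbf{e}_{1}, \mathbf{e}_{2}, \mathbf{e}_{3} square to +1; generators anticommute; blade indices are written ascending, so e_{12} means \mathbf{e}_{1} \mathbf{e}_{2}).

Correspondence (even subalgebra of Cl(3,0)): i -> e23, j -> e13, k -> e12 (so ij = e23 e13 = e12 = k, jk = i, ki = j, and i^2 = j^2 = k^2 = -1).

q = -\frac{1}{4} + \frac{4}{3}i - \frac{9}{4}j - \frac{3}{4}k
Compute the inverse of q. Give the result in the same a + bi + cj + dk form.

In blades: q = -\frac{1}{4} - \frac{3}{4} e_{12} - \frac{9}{4} e_{13} + \frac{4}{3} e_{23}.
With qbar = -\frac{1}{4} + \frac{3}{4} e_{12} + \frac{9}{4} e_{13} - \frac{4}{3} e_{23} (scalar fixed, mapped units negated), q qbar = \frac{1075}{144} (the sum of squared coefficients), so q^-1 = qbar / (\frac{1075}{144}) = -\frac{36}{1075} + \frac{108}{1075} e_{12} + \frac{324}{1075} e_{13} - \frac{192}{1075} e_{23}; translating back:
Answer: -\frac{36}{1075} - \frac{192}{1075}i + \frac{324}{1075}j + \frac{108}{1075}k


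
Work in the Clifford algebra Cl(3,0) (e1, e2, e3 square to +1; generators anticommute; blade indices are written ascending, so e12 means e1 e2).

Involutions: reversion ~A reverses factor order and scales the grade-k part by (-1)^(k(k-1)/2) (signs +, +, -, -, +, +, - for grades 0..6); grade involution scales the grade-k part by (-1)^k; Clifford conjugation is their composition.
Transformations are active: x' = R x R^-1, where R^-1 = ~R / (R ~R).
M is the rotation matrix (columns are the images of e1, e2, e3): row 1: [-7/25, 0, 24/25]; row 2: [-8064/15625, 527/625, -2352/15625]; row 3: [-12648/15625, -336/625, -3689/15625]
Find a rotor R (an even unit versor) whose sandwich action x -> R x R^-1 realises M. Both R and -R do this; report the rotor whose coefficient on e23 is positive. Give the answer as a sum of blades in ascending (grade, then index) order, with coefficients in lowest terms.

Method: write R = a + b12*e12 + b13*e13 + b23*e23 with a^2 + b12^2 + b13^2 + b23^2 = 1 (so R^-1 = ~R). Expanding the columns R e_j ~R gives tr M = 4a^2 - 1 and, from the antisymmetric part, M21 - M12 = -4a*b12, M13 - M31 = 4a*b13, M32 - M23 = -4a*b23.
Here tr M = 5111/15625, so a^2 = (1 + tr M)/4 = 5184/15625 and a = ±72/125. Taking a = 72/125: M21 - M12 = -8064/15625, M13 - M31 = 27648/15625, M32 - M23 = -6048/15625, giving b12 = 28/125, b13 = 96/125, b23 = 21/125, i.e. R = 72/125 + 28/125*e12 + 96/125*e13 + 21/125*e23.
Its e23 coefficient is already positive.
Answer: 72/125 + 28/125*e12 + 96/125*e13 + 21/125*e23. Note: both R and -R realise this M (trace 5111/15625); the covering map identifies them, and the e23-coefficient sign is the tie-breaker.


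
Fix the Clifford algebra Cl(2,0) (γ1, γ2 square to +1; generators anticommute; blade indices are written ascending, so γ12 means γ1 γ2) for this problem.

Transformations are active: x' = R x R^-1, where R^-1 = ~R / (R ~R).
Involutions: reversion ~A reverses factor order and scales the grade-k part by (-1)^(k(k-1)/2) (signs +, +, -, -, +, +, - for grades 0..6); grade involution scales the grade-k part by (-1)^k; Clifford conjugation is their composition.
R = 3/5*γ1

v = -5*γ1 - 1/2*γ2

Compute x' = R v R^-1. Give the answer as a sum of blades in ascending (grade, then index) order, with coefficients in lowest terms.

~R = 3/5*γ1, and R ~R = 9/25, so R^-1 = ~R / (9/25).
R v = -3 - 3/10*γ12
Answer: -5*γ1 + 1/2*γ2


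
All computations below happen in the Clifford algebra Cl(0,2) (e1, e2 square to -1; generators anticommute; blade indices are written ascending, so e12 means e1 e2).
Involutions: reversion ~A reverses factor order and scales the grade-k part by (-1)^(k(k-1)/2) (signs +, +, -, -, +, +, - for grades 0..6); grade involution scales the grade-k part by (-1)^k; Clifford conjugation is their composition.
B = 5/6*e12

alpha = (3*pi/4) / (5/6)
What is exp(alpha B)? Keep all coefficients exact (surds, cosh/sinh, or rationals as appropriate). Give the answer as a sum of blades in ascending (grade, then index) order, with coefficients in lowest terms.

B^2 = (5/6)^2*(e12)^2 = 25/36*(-1) = -25/36 (a basis 2-blade squares to minus the product of its generators' squares).
B^2 = -25/36 — a negative square means the series sums to a rotation: l = 5/6, alpha*l = 3*pi/4, so exp(alpha B) = cos(3*pi/4) + (sin(3*pi/4)/(5/6))*B = -sqrt(2)/2 + (3*sqrt(2)/5)*B.
Answer: -sqrt(2)/2 + sqrt(2)/2*e12


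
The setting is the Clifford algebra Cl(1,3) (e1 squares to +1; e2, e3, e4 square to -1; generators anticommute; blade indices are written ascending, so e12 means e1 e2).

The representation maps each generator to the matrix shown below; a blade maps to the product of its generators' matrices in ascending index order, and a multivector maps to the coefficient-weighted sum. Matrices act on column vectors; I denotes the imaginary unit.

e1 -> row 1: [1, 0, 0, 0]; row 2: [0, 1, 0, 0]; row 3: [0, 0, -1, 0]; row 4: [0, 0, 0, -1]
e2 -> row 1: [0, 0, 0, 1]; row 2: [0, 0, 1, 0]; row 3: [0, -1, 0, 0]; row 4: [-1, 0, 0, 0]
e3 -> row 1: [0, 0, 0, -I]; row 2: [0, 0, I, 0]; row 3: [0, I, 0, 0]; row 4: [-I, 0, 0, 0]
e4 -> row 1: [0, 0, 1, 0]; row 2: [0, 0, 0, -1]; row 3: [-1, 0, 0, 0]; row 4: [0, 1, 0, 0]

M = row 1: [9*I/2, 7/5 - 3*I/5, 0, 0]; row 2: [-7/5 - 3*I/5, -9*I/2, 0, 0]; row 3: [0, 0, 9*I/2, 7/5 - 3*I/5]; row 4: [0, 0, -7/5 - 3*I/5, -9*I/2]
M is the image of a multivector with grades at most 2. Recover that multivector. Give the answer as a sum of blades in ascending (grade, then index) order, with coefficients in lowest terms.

Method: the blade images are trace-orthogonal — tr(rho(e_A) rho(e_B)^-1) = 4 if A = B and 0 otherwise — and rho(e_A)^-1 = (e_A)^2 * rho(e_A) with (e_A)^2 = +1 or -1, so the coefficient of e_A in the preimage is (e_A)^2 * tr(M rho(e_A))/4.
Nonzero projections over blades of grade <= 2: e23: (e23)^2 = -1, tr(M rho(e23)) = 18, coefficient -9/2; e24: (e24)^2 = -1, tr(M rho(e24)) = -28/5, coefficient 7/5; e34: (e34)^2 = -1, tr(M rho(e34)) = -12/5, coefficient 3/5. Every other blade of grade <= 2 projects to 0.
Answer: -9/2*e23 + 7/5*e24 + 3/5*e34


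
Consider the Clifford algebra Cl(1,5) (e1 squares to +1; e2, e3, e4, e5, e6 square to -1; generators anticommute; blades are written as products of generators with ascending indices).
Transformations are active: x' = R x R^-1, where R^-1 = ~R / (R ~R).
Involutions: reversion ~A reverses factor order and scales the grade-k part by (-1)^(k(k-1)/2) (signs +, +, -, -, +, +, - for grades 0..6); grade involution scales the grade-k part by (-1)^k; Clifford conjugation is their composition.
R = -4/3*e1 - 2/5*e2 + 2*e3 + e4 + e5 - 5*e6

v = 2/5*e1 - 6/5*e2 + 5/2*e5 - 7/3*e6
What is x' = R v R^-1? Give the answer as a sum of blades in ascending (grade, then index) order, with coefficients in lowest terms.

~R = -4/3*e1 - 2/5*e2 + 2*e3 + e4 + e5 - 5*e6, and R ~R = -6611/225, so R^-1 = ~R / (-6611/225).
R v = -759/50 + 44/25*e1 e2 - 4/5*e1 e3 - 2/5*e1 e4 - 56/15*e1 e5 + 46/9*e1 e6 + 12/5*e2 e3 + 6/5*e2 e4 + 1/5*e2 e5 - 76/15*e2 e6 + 5*e3 e5 - 14/3*e3 e6 + 5/2*e4 e5 - 7/3*e4 e6 + 61/6*e5 e6
Answer: -5342/3005*e1 + 2364/3005*e2 + 1242/601*e3 + 621/601*e4 - 1763/1202*e5 - 5108/1803*e6


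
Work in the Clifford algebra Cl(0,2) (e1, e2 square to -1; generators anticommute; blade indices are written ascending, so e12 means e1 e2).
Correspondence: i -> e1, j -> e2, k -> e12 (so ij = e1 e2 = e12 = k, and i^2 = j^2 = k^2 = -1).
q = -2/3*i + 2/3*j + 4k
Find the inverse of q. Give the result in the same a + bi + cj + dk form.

In blades: q = -2/3*e1 + 2/3*e2 + 4*e12.
With qbar = 2/3*e1 - 2/3*e2 - 4*e12 (scalar fixed, mapped units negated), q qbar = 152/9 (the sum of squared coefficients), so q^-1 = qbar / (152/9) = 3/76*e1 - 3/76*e2 - 9/38*e12; translating back:
Answer: 3/76*i - 3/76*j - 9/38*k


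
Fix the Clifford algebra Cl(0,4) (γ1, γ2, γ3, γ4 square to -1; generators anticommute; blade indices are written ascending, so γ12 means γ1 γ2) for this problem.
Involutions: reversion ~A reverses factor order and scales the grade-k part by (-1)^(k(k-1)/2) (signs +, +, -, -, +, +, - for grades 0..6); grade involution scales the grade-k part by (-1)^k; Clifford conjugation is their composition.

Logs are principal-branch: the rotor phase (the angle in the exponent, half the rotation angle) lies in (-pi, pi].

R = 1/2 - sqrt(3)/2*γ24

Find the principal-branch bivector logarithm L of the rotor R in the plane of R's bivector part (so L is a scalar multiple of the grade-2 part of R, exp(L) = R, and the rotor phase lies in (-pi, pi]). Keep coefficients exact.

The scalar part of R is 1/2, and that scalar determines the rotor phase on the principal branch; recovering the unit plane as bivector-part over sine of the phase gives L = phase * plane.
Concretely: cos(phase) = 1/2 gives phase = ±pi/3, and since phase/sin(phase) is even the sign is immaterial: L = (phase/sin(phase)) * <R>_2 = (2*sqrt(3)*pi/9) * <R>_2.
Answer: -pi/3*γ24


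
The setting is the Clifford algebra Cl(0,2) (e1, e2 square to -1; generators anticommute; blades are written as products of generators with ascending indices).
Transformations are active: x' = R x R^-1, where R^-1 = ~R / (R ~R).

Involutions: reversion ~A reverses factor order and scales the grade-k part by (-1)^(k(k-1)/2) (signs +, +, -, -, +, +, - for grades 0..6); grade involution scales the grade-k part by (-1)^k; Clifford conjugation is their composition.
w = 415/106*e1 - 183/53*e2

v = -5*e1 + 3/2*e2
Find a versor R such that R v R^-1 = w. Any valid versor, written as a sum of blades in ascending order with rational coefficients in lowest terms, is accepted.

Why this works: both vectors square to -109/4, so q(v) = q(w) and R = v + w = -115/106*e1 - 207/106*e2 carries v to w — its own direction survives, the complement (v - w)/2 flips.
Answer: -115/106*e1 - 207/106*e2


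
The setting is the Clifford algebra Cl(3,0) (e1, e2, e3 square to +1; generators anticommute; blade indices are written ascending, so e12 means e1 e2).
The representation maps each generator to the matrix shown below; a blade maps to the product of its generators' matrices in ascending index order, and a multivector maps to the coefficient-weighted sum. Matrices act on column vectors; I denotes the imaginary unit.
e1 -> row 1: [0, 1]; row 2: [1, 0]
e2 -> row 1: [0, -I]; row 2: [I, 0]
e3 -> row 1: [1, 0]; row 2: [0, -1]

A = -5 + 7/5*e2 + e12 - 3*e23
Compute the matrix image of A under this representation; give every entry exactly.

Bivector images (products of the table entries): rho(e12) = rho(e1)rho(e2) = row 1: [I, 0]; row 2: [0, -I]; rho(e23) = rho(e2)rho(e3) = row 1: [0, I]; row 2: [I, 0].
M = (-5)*1 + (7/5)*rho(e2) + (1)*rho(e12) + (-3)*rho(e23), summed entrywise (1 is the identity matrix):
Answer: row 1: [-5 + I, -22*I/5]; row 2: [-8*I/5, -5 - I]


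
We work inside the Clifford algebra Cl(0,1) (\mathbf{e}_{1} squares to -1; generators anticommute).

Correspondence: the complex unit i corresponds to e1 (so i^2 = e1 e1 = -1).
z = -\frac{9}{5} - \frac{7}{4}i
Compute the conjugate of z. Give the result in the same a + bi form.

In blades: z = -\frac{9}{5} - \frac{7}{4} e_{1}.
Conjugation here is Clifford conjugation: the scalar is fixed and the grade-1 and grade-2 blades all flip sign, giving -\frac{9}{5} + \frac{7}{4} e_{1}; translating back:
Answer: -\frac{9}{5} + \frac{7}{4}i


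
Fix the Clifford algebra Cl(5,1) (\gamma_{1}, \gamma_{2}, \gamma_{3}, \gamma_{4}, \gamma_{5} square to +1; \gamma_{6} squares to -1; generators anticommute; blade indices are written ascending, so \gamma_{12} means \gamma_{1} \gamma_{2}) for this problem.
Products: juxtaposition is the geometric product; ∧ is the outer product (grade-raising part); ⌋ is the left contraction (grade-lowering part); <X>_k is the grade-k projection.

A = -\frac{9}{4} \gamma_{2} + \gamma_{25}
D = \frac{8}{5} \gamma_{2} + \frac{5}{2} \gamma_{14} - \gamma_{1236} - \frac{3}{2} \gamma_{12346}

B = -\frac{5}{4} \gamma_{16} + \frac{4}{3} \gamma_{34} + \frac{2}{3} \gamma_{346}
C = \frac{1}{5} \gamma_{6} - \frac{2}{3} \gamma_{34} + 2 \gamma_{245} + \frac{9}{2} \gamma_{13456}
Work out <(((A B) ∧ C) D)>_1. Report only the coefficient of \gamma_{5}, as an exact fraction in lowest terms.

step 1: -\frac{45}{16} \gamma_{126} - 3 \gamma_{234} - \frac{5}{4} \gamma_{1256} + \frac{4}{3} \gamma_{2345} - \frac{3}{2} \gamma_{2346} + \frac{2}{3} \gamma_{23456}
step 2: -\frac{3}{5} \gamma_{2346} + \frac{15}{8} \gamma_{12346} + \frac{4}{15} \gamma_{23456} + \frac{5}{6} \gamma_{123456}
step 3: \frac{45}{16} - \frac{9}{10} \gamma_{1} - \frac{15}{8} \gamma_{4} + \frac{5}{4} \gamma_{5} + \frac{3}{5} \gamma_{14} + \frac{2}{5} \gamma_{15} + \frac{5}{6} \gamma_{45} + \frac{4}{15} \gamma_{145} - \frac{75}{16} \gamma_{236} + \frac{24}{25} \gamma_{346} + \frac{3}{2} \gamma_{1236} - 3 \gamma_{1346} - \frac{25}{12} \gamma_{2356} + \frac{32}{75} \gamma_{3456} - \frac{2}{3} \gamma_{12356} + \frac{4}{3} \gamma_{13456}
step 4: -\frac{9}{10} \gamma_{1} - \frac{15}{8} \gamma_{4} + \frac{5}{4} \gamma_{5}
Answer: \frac{5}{4}


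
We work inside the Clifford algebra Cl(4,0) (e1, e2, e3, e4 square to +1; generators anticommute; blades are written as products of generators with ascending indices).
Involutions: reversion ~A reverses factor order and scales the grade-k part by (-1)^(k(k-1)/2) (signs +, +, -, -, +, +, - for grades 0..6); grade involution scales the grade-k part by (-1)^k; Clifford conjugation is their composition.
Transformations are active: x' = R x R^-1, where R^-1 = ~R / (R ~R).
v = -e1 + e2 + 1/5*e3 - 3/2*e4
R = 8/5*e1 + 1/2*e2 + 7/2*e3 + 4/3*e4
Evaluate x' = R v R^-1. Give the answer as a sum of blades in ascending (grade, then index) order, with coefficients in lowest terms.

~R = 8/5*e1 + 1/2*e2 + 7/2*e3 + 4/3*e4, and R ~R = 7577/450, so R^-1 = ~R / (7577/450).
R v = -12/5 + 21/10*e1 e2 + 191/50*e1 e3 - 16/15*e1 e4 - 17/5*e2 e3 - 25/12*e2 e4 - 331/60*e3 e4
Answer: 4121/7577*e1 - 8657/7577*e2 - 45377/37885*e3 + 16971/15154*e4


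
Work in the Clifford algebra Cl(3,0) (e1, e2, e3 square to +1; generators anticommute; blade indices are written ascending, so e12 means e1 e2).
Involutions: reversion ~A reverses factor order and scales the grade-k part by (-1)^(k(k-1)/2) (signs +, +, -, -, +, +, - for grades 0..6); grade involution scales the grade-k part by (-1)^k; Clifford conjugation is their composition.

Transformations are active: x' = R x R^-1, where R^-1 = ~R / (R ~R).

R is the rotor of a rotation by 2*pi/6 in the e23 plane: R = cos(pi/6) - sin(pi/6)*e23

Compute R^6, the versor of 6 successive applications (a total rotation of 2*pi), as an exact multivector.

Rotor phase runs at HALF the rotation angle; powers of one rotor simply add phase, so after 6 steps in e23 the phase is 6*pi/6 = pi and R^6 = cos(pi) - sin(pi)*e23.
cos(pi) = -1 and sin(pi) = 0, so R^6 = -1. The total rotation 2*pi is 1 full turn, so every vector returns to itself, yet the rotor is -1, on the OTHER sheet of the double cover (an odd number of 2*pi turns).
Answer: -1


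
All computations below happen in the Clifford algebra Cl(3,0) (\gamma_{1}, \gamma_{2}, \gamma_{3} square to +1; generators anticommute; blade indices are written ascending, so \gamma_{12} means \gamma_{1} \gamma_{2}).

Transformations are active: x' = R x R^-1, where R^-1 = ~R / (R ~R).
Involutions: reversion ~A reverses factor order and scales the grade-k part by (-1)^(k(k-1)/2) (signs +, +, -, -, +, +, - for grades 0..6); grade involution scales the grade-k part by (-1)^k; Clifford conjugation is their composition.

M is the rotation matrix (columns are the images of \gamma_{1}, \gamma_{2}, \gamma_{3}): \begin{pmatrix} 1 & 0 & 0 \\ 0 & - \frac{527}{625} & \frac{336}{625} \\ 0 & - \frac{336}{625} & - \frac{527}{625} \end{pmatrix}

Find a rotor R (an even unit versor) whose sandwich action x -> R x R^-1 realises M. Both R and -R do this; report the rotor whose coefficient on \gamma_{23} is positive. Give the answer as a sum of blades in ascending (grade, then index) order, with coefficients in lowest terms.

Method: write R = a + b12*\gamma_{12} + b13*\gamma_{13} + b23*\gamma_{23} with a^2 + b12^2 + b13^2 + b23^2 = 1 (so R^-1 = ~R). Expanding the columns R e_j ~R gives tr M = 4a^2 - 1 and, from the antisymmetric part, M21 - M12 = -4a*b12, M13 - M31 = 4a*b13, M32 - M23 = -4a*b23.
Here tr M = -\frac{429}{625}, so a^2 = (1 + tr M)/4 = \frac{49}{625} and a = ±\frac{7}{25}. Taking a = \frac{7}{25}: M21 - M12 = 0, M13 - M31 = 0, M32 - M23 = -\frac{672}{625}, giving b12 = 0, b13 = 0, b23 = \frac{24}{25}, i.e. R = \frac{7}{25} + \frac{24}{25} \gamma_{23}.
Its \gamma_{23} coefficient is already positive.
Answer: \frac{7}{25} + \frac{24}{25} \gamma_{23}. Sheet selection: the two-to-one cover makes ±R indistinguishable at the matrix level (trace -\frac{429}{625}), so uniqueness comes from the required sign on \gamma_{23}.


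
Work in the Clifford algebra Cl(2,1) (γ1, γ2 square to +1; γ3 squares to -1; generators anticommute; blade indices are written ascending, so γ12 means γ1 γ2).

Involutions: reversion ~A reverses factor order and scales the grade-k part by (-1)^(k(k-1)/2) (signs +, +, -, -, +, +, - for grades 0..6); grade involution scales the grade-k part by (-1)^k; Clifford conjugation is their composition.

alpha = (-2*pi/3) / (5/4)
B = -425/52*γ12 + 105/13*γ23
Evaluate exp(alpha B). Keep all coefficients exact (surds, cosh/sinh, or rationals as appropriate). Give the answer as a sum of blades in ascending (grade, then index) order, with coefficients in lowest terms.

B^2 term by term: the squares give (-425/52)^2*(γ12)^2 + (105/13)^2*(γ23)^2 = 180625/2704*(-1) + 11025/169*(+1) = -25/16 (each basis 2-blade squares to minus the product of its generators' squares); cross terms between blades sharing an index anticommute and cancel. So B^2 = -25/16.
B^2 = -25/16 — a negative square means the series sums to a rotation: l = 5/4, alpha*l = -2*pi/3, so exp(alpha B) = cos(-2*pi/3) + (sin(-2*pi/3)/(5/4))*B = -1/2 + (-2*sqrt(3)/5)*B.
Answer: -1/2 + 85*sqrt(3)/26*γ12 - 42*sqrt(3)/13*γ23


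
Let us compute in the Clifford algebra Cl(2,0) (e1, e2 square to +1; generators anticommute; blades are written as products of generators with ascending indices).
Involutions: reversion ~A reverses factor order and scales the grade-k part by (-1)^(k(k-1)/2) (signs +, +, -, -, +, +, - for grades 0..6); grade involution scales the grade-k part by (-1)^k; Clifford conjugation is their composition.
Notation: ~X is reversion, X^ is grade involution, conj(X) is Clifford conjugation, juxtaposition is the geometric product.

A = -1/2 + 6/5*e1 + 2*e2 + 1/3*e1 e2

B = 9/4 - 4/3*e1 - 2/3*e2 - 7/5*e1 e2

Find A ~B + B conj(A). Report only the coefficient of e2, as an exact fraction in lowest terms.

first term: -181/40 + 31/90*e1 + 3131/450*e2 + 23/12*e1 e2
second term: 161/120 + 49/90*e1 - 2431/450*e2 + 109/60*e1 e2
Answer: 14/9


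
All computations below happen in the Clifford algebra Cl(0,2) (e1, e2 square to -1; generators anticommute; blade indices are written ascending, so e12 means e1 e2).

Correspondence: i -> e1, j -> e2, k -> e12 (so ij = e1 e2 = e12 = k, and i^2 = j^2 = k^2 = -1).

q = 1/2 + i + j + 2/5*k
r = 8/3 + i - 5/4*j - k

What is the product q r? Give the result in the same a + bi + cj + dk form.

In blades: q = 1/2 + e1 + e2 + 2/5*e12, r = 8/3 + e1 - 5/4*e2 - e12.
Distribute q over r term by term (generator squares from the signature, products reordered to ascending indices): (1/2)*r = 4/3 + 1/2*e1 - 5/8*e2 - 1/2*e12; (e1)*r = -1 + 8/3*e1 + e2 - 5/4*e12; (e2)*r = 5/4 - e1 + 8/3*e2 - e12; (2/5*e12)*r = 2/5 + 1/2*e1 + 2/5*e2 + 16/15*e12.
Sum: 119/60 + 8/3*e1 + 413/120*e2 - 101/60*e12; translating back through the correspondence:
Answer: 119/60 + 8/3*i + 413/120*j - 101/60*k
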